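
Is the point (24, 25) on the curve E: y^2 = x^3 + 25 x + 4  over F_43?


Check whether y^2 = x^3 + 25 x + 4 (mod 43) for (x, y) = (24, 25).
LHS: y^2 = 25^2 mod 43 = 23
RHS: x^3 + 25 x + 4 = 24^3 + 25*24 + 4 mod 43 = 23
LHS = RHS

Yes, on the curve


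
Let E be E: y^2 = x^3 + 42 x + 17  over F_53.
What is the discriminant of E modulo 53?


4 a^3 + 27 b^2 = 4*42^3 + 27*17^2 = 296352 + 7803 = 304155
Delta = -16 * (304155) = -4866480
Delta mod 53 = 33

Delta = 33 (mod 53)


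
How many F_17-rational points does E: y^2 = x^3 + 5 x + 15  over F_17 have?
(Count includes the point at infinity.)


For each x in F_17, count y with y^2 = x^3 + 5 x + 15 mod 17:
  x = 0: RHS = 15, y in [7, 10]  -> 2 point(s)
  x = 1: RHS = 4, y in [2, 15]  -> 2 point(s)
  x = 2: RHS = 16, y in [4, 13]  -> 2 point(s)
  x = 7: RHS = 2, y in [6, 11]  -> 2 point(s)
  x = 12: RHS = 1, y in [1, 16]  -> 2 point(s)
  x = 13: RHS = 16, y in [4, 13]  -> 2 point(s)
  x = 16: RHS = 9, y in [3, 14]  -> 2 point(s)
Affine points: 14. Add the point at infinity: total = 15.

#E(F_17) = 15


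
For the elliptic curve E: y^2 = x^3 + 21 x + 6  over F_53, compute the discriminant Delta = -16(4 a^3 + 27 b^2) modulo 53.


4 a^3 + 27 b^2 = 4*21^3 + 27*6^2 = 37044 + 972 = 38016
Delta = -16 * (38016) = -608256
Delta mod 53 = 25

Delta = 25 (mod 53)


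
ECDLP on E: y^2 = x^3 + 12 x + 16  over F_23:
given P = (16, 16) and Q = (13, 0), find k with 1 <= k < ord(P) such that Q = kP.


Enumerate multiples of P until we hit Q = (13, 0):
  1P = (16, 16)
  2P = (22, 16)
  3P = (8, 7)
  4P = (15, 11)
  5P = (17, 2)
  6P = (2, 18)
  7P = (13, 0)
Match found at i = 7.

k = 7


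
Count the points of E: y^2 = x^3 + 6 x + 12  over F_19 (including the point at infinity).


For each x in F_19, count y with y^2 = x^3 + 6 x + 12 mod 19:
  x = 1: RHS = 0, y in [0]  -> 1 point(s)
  x = 3: RHS = 0, y in [0]  -> 1 point(s)
  x = 4: RHS = 5, y in [9, 10]  -> 2 point(s)
  x = 6: RHS = 17, y in [6, 13]  -> 2 point(s)
  x = 7: RHS = 17, y in [6, 13]  -> 2 point(s)
  x = 9: RHS = 16, y in [4, 15]  -> 2 point(s)
  x = 12: RHS = 7, y in [8, 11]  -> 2 point(s)
  x = 13: RHS = 7, y in [8, 11]  -> 2 point(s)
  x = 14: RHS = 9, y in [3, 16]  -> 2 point(s)
  x = 15: RHS = 0, y in [0]  -> 1 point(s)
  x = 16: RHS = 5, y in [9, 10]  -> 2 point(s)
  x = 17: RHS = 11, y in [7, 12]  -> 2 point(s)
  x = 18: RHS = 5, y in [9, 10]  -> 2 point(s)
Affine points: 23. Add the point at infinity: total = 24.

#E(F_19) = 24


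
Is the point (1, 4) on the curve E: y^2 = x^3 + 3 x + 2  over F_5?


Check whether y^2 = x^3 + 3 x + 2 (mod 5) for (x, y) = (1, 4).
LHS: y^2 = 4^2 mod 5 = 1
RHS: x^3 + 3 x + 2 = 1^3 + 3*1 + 2 mod 5 = 1
LHS = RHS

Yes, on the curve


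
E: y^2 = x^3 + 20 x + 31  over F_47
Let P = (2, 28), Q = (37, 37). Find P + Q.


P != Q, so use the chord formula.
s = (y2 - y1) / (x2 - x1) = (9) / (35) mod 47 = 11
x3 = s^2 - x1 - x2 mod 47 = 11^2 - 2 - 37 = 35
y3 = s (x1 - x3) - y1 mod 47 = 11 * (2 - 35) - 28 = 32

P + Q = (35, 32)


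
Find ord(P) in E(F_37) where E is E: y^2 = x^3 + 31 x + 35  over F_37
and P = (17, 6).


Compute successive multiples of P until we hit O:
  1P = (17, 6)
  2P = (15, 8)
  3P = (6, 20)
  4P = (4, 1)
  5P = (26, 19)
  6P = (34, 27)
  7P = (34, 10)
  8P = (26, 18)
  ... (continuing to 13P)
  13P = O

ord(P) = 13


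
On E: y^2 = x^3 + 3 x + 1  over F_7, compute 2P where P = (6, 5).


Doubling: s = (3 x1^2 + a) / (2 y1)
s = (3*6^2 + 3) / (2*5) mod 7 = 2
x3 = s^2 - 2 x1 mod 7 = 2^2 - 2*6 = 6
y3 = s (x1 - x3) - y1 mod 7 = 2 * (6 - 6) - 5 = 2

2P = (6, 2)


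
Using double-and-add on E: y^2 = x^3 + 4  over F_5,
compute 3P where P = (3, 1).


k = 3 = 11_2 (binary, LSB first: 11)
Double-and-add from P = (3, 1):
  bit 0 = 1: acc = O + (3, 1) = (3, 1)
  bit 1 = 1: acc = (3, 1) + (0, 2) = (1, 0)

3P = (1, 0)


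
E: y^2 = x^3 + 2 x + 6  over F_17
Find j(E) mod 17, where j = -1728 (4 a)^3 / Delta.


Delta = -16(4 a^3 + 27 b^2) mod 17 = 1
-1728 * (4 a)^3 = -1728 * (4*2)^3 mod 17 = 12
j = 12 * 1^(-1) mod 17 = 12

j = 12 (mod 17)


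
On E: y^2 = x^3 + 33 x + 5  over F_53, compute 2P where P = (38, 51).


Doubling: s = (3 x1^2 + a) / (2 y1)
s = (3*38^2 + 33) / (2*51) mod 53 = 35
x3 = s^2 - 2 x1 mod 53 = 35^2 - 2*38 = 36
y3 = s (x1 - x3) - y1 mod 53 = 35 * (38 - 36) - 51 = 19

2P = (36, 19)


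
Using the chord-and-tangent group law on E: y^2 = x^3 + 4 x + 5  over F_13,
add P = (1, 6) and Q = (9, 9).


P != Q, so use the chord formula.
s = (y2 - y1) / (x2 - x1) = (3) / (8) mod 13 = 2
x3 = s^2 - x1 - x2 mod 13 = 2^2 - 1 - 9 = 7
y3 = s (x1 - x3) - y1 mod 13 = 2 * (1 - 7) - 6 = 8

P + Q = (7, 8)


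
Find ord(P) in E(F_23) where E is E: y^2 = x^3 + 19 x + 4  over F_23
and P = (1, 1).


Compute successive multiples of P until we hit O:
  1P = (1, 1)
  2P = (4, 12)
  3P = (11, 16)
  4P = (19, 18)
  5P = (21, 21)
  6P = (2, 21)
  7P = (6, 14)
  8P = (20, 14)
  ... (continuing to 23P)
  23P = O

ord(P) = 23


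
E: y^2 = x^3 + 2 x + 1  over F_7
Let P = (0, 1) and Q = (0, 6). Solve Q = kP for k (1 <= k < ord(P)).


Enumerate multiples of P until we hit Q = (0, 6):
  1P = (0, 1)
  2P = (1, 5)
  3P = (1, 2)
  4P = (0, 6)
Match found at i = 4.

k = 4


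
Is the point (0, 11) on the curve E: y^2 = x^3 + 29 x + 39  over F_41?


Check whether y^2 = x^3 + 29 x + 39 (mod 41) for (x, y) = (0, 11).
LHS: y^2 = 11^2 mod 41 = 39
RHS: x^3 + 29 x + 39 = 0^3 + 29*0 + 39 mod 41 = 39
LHS = RHS

Yes, on the curve


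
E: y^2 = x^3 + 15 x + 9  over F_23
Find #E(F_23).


For each x in F_23, count y with y^2 = x^3 + 15 x + 9 mod 23:
  x = 0: RHS = 9, y in [3, 20]  -> 2 point(s)
  x = 1: RHS = 2, y in [5, 18]  -> 2 point(s)
  x = 2: RHS = 1, y in [1, 22]  -> 2 point(s)
  x = 3: RHS = 12, y in [9, 14]  -> 2 point(s)
  x = 4: RHS = 18, y in [8, 15]  -> 2 point(s)
  x = 5: RHS = 2, y in [5, 18]  -> 2 point(s)
  x = 6: RHS = 16, y in [4, 19]  -> 2 point(s)
  x = 10: RHS = 9, y in [3, 20]  -> 2 point(s)
  x = 12: RHS = 8, y in [10, 13]  -> 2 point(s)
  x = 13: RHS = 9, y in [3, 20]  -> 2 point(s)
  x = 17: RHS = 2, y in [5, 18]  -> 2 point(s)
  x = 18: RHS = 16, y in [4, 19]  -> 2 point(s)
  x = 19: RHS = 0, y in [0]  -> 1 point(s)
  x = 20: RHS = 6, y in [11, 12]  -> 2 point(s)
  x = 22: RHS = 16, y in [4, 19]  -> 2 point(s)
Affine points: 29. Add the point at infinity: total = 30.

#E(F_23) = 30


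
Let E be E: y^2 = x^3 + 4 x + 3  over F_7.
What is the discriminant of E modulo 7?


4 a^3 + 27 b^2 = 4*4^3 + 27*3^2 = 256 + 243 = 499
Delta = -16 * (499) = -7984
Delta mod 7 = 3

Delta = 3 (mod 7)


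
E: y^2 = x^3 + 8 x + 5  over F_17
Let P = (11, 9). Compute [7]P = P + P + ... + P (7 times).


k = 7 = 111_2 (binary, LSB first: 111)
Double-and-add from P = (11, 9):
  bit 0 = 1: acc = O + (11, 9) = (11, 9)
  bit 1 = 1: acc = (11, 9) + (4, 4) = (15, 10)
  bit 2 = 1: acc = (15, 10) + (7, 9) = (16, 9)

7P = (16, 9)


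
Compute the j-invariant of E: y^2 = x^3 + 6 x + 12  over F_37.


Delta = -16(4 a^3 + 27 b^2) mod 37 = 3
-1728 * (4 a)^3 = -1728 * (4*6)^3 mod 37 = 31
j = 31 * 3^(-1) mod 37 = 35

j = 35 (mod 37)


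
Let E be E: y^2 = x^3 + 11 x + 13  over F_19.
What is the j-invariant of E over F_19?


Delta = -16(4 a^3 + 27 b^2) mod 19 = 2
-1728 * (4 a)^3 = -1728 * (4*11)^3 mod 19 = 7
j = 7 * 2^(-1) mod 19 = 13

j = 13 (mod 19)


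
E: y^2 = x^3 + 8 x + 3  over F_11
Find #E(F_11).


For each x in F_11, count y with y^2 = x^3 + 8 x + 3 mod 11:
  x = 0: RHS = 3, y in [5, 6]  -> 2 point(s)
  x = 1: RHS = 1, y in [1, 10]  -> 2 point(s)
  x = 2: RHS = 5, y in [4, 7]  -> 2 point(s)
  x = 4: RHS = 0, y in [0]  -> 1 point(s)
  x = 5: RHS = 3, y in [5, 6]  -> 2 point(s)
  x = 6: RHS = 3, y in [5, 6]  -> 2 point(s)
  x = 9: RHS = 1, y in [1, 10]  -> 2 point(s)
  x = 10: RHS = 5, y in [4, 7]  -> 2 point(s)
Affine points: 15. Add the point at infinity: total = 16.

#E(F_11) = 16


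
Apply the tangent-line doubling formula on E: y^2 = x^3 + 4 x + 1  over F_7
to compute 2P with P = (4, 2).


Doubling: s = (3 x1^2 + a) / (2 y1)
s = (3*4^2 + 4) / (2*2) mod 7 = 6
x3 = s^2 - 2 x1 mod 7 = 6^2 - 2*4 = 0
y3 = s (x1 - x3) - y1 mod 7 = 6 * (4 - 0) - 2 = 1

2P = (0, 1)


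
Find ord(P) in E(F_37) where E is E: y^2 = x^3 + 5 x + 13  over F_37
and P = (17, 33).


Compute successive multiples of P until we hit O:
  1P = (17, 33)
  2P = (7, 24)
  3P = (9, 26)
  4P = (32, 14)
  5P = (22, 35)
  6P = (10, 29)
  7P = (36, 9)
  8P = (31, 10)
  ... (continuing to 21P)
  21P = O

ord(P) = 21


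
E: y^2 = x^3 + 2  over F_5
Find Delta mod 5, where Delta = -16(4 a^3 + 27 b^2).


4 a^3 + 27 b^2 = 4*0^3 + 27*2^2 = 0 + 108 = 108
Delta = -16 * (108) = -1728
Delta mod 5 = 2

Delta = 2 (mod 5)


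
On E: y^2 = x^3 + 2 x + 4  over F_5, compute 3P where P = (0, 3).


k = 3 = 11_2 (binary, LSB first: 11)
Double-and-add from P = (0, 3):
  bit 0 = 1: acc = O + (0, 3) = (0, 3)
  bit 1 = 1: acc = (0, 3) + (4, 4) = (2, 4)

3P = (2, 4)


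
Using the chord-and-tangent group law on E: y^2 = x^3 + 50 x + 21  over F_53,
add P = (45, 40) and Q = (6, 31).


P != Q, so use the chord formula.
s = (y2 - y1) / (x2 - x1) = (44) / (14) mod 53 = 41
x3 = s^2 - x1 - x2 mod 53 = 41^2 - 45 - 6 = 40
y3 = s (x1 - x3) - y1 mod 53 = 41 * (45 - 40) - 40 = 6

P + Q = (40, 6)


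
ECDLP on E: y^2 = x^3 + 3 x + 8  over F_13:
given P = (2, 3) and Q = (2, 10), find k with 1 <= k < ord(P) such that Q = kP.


Enumerate multiples of P until we hit Q = (2, 10):
  1P = (2, 3)
  2P = (12, 11)
  3P = (9, 7)
  4P = (1, 5)
  5P = (1, 8)
  6P = (9, 6)
  7P = (12, 2)
  8P = (2, 10)
Match found at i = 8.

k = 8


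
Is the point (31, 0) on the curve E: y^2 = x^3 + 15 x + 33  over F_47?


Check whether y^2 = x^3 + 15 x + 33 (mod 47) for (x, y) = (31, 0).
LHS: y^2 = 0^2 mod 47 = 0
RHS: x^3 + 15 x + 33 = 31^3 + 15*31 + 33 mod 47 = 21
LHS != RHS

No, not on the curve


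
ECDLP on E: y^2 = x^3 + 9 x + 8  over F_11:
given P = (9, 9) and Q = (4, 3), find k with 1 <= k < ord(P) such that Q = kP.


Enumerate multiples of P until we hit Q = (4, 3):
  1P = (9, 9)
  2P = (2, 1)
  3P = (4, 3)
Match found at i = 3.

k = 3


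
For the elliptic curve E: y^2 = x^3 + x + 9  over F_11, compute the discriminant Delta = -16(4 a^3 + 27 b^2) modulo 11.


4 a^3 + 27 b^2 = 4*1^3 + 27*9^2 = 4 + 2187 = 2191
Delta = -16 * (2191) = -35056
Delta mod 11 = 1

Delta = 1 (mod 11)


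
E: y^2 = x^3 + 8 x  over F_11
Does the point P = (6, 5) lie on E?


Check whether y^2 = x^3 + 8 x + 0 (mod 11) for (x, y) = (6, 5).
LHS: y^2 = 5^2 mod 11 = 3
RHS: x^3 + 8 x + 0 = 6^3 + 8*6 + 0 mod 11 = 0
LHS != RHS

No, not on the curve


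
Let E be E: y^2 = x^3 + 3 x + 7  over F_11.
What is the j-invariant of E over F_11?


Delta = -16(4 a^3 + 27 b^2) mod 11 = 6
-1728 * (4 a)^3 = -1728 * (4*3)^3 mod 11 = 10
j = 10 * 6^(-1) mod 11 = 9

j = 9 (mod 11)


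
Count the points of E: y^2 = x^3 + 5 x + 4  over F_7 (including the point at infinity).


For each x in F_7, count y with y^2 = x^3 + 5 x + 4 mod 7:
  x = 0: RHS = 4, y in [2, 5]  -> 2 point(s)
  x = 2: RHS = 1, y in [1, 6]  -> 2 point(s)
  x = 3: RHS = 4, y in [2, 5]  -> 2 point(s)
  x = 4: RHS = 4, y in [2, 5]  -> 2 point(s)
  x = 5: RHS = 0, y in [0]  -> 1 point(s)
Affine points: 9. Add the point at infinity: total = 10.

#E(F_7) = 10


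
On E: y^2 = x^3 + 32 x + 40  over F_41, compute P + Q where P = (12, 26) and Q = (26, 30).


P != Q, so use the chord formula.
s = (y2 - y1) / (x2 - x1) = (4) / (14) mod 41 = 12
x3 = s^2 - x1 - x2 mod 41 = 12^2 - 12 - 26 = 24
y3 = s (x1 - x3) - y1 mod 41 = 12 * (12 - 24) - 26 = 35

P + Q = (24, 35)


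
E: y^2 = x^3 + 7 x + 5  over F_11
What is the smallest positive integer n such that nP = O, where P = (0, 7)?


Compute successive multiples of P until we hit O:
  1P = (0, 7)
  2P = (3, 8)
  3P = (2, 7)
  4P = (9, 4)
  5P = (7, 10)
  6P = (8, 10)
  7P = (4, 8)
  8P = (5, 0)
  ... (continuing to 16P)
  16P = O

ord(P) = 16


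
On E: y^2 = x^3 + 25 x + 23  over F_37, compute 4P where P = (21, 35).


k = 4 = 100_2 (binary, LSB first: 001)
Double-and-add from P = (21, 35):
  bit 0 = 0: acc unchanged = O
  bit 1 = 0: acc unchanged = O
  bit 2 = 1: acc = O + (22, 26) = (22, 26)

4P = (22, 26)


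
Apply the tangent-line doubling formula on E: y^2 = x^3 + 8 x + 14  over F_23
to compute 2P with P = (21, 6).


Doubling: s = (3 x1^2 + a) / (2 y1)
s = (3*21^2 + 8) / (2*6) mod 23 = 17
x3 = s^2 - 2 x1 mod 23 = 17^2 - 2*21 = 17
y3 = s (x1 - x3) - y1 mod 23 = 17 * (21 - 17) - 6 = 16

2P = (17, 16)


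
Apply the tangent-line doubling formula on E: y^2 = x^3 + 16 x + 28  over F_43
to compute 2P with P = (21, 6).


Doubling: s = (3 x1^2 + a) / (2 y1)
s = (3*21^2 + 16) / (2*6) mod 43 = 22
x3 = s^2 - 2 x1 mod 43 = 22^2 - 2*21 = 12
y3 = s (x1 - x3) - y1 mod 43 = 22 * (21 - 12) - 6 = 20

2P = (12, 20)


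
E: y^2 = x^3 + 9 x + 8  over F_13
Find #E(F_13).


For each x in F_13, count y with y^2 = x^3 + 9 x + 8 mod 13:
  x = 3: RHS = 10, y in [6, 7]  -> 2 point(s)
  x = 4: RHS = 4, y in [2, 11]  -> 2 point(s)
  x = 5: RHS = 9, y in [3, 10]  -> 2 point(s)
  x = 9: RHS = 12, y in [5, 8]  -> 2 point(s)
Affine points: 8. Add the point at infinity: total = 9.

#E(F_13) = 9


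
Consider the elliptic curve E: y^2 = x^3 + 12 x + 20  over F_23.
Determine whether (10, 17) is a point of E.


Check whether y^2 = x^3 + 12 x + 20 (mod 23) for (x, y) = (10, 17).
LHS: y^2 = 17^2 mod 23 = 13
RHS: x^3 + 12 x + 20 = 10^3 + 12*10 + 20 mod 23 = 13
LHS = RHS

Yes, on the curve


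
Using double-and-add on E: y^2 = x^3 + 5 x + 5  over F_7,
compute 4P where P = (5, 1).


k = 4 = 100_2 (binary, LSB first: 001)
Double-and-add from P = (5, 1):
  bit 0 = 0: acc unchanged = O
  bit 1 = 0: acc unchanged = O
  bit 2 = 1: acc = O + (2, 4) = (2, 4)

4P = (2, 4)


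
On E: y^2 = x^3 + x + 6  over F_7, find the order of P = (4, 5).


Compute successive multiples of P until we hit O:
  1P = (4, 5)
  2P = (6, 2)
  3P = (1, 1)
  4P = (3, 1)
  5P = (2, 3)
  6P = (2, 4)
  7P = (3, 6)
  8P = (1, 6)
  ... (continuing to 11P)
  11P = O

ord(P) = 11


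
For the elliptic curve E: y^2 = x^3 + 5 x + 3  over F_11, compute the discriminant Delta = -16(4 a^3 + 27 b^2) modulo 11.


4 a^3 + 27 b^2 = 4*5^3 + 27*3^2 = 500 + 243 = 743
Delta = -16 * (743) = -11888
Delta mod 11 = 3

Delta = 3 (mod 11)


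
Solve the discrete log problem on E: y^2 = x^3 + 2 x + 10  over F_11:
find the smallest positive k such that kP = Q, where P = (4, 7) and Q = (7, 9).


Enumerate multiples of P until we hit Q = (7, 9):
  1P = (4, 7)
  2P = (7, 9)
Match found at i = 2.

k = 2


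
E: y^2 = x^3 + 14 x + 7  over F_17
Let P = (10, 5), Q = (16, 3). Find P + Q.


P != Q, so use the chord formula.
s = (y2 - y1) / (x2 - x1) = (15) / (6) mod 17 = 11
x3 = s^2 - x1 - x2 mod 17 = 11^2 - 10 - 16 = 10
y3 = s (x1 - x3) - y1 mod 17 = 11 * (10 - 10) - 5 = 12

P + Q = (10, 12)


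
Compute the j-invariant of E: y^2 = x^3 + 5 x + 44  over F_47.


Delta = -16(4 a^3 + 27 b^2) mod 47 = 3
-1728 * (4 a)^3 = -1728 * (4*5)^3 mod 47 = 16
j = 16 * 3^(-1) mod 47 = 21

j = 21 (mod 47)


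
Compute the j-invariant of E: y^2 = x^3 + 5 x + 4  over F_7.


Delta = -16(4 a^3 + 27 b^2) mod 7 = 5
-1728 * (4 a)^3 = -1728 * (4*5)^3 mod 7 = 6
j = 6 * 5^(-1) mod 7 = 4

j = 4 (mod 7)


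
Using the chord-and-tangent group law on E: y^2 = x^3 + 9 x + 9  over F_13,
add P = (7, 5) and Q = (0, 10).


P != Q, so use the chord formula.
s = (y2 - y1) / (x2 - x1) = (5) / (6) mod 13 = 3
x3 = s^2 - x1 - x2 mod 13 = 3^2 - 7 - 0 = 2
y3 = s (x1 - x3) - y1 mod 13 = 3 * (7 - 2) - 5 = 10

P + Q = (2, 10)


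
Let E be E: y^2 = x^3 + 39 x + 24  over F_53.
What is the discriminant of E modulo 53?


4 a^3 + 27 b^2 = 4*39^3 + 27*24^2 = 237276 + 15552 = 252828
Delta = -16 * (252828) = -4045248
Delta mod 53 = 30

Delta = 30 (mod 53)


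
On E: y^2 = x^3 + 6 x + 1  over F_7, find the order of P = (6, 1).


Compute successive multiples of P until we hit O:
  1P = (6, 1)
  2P = (3, 2)
  3P = (2, 0)
  4P = (3, 5)
  5P = (6, 6)
  6P = O

ord(P) = 6


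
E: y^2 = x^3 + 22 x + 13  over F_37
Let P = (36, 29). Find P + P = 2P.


Doubling: s = (3 x1^2 + a) / (2 y1)
s = (3*36^2 + 22) / (2*29) mod 37 = 10
x3 = s^2 - 2 x1 mod 37 = 10^2 - 2*36 = 28
y3 = s (x1 - x3) - y1 mod 37 = 10 * (36 - 28) - 29 = 14

2P = (28, 14)


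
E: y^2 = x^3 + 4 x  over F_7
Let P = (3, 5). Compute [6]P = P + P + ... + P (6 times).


k = 6 = 110_2 (binary, LSB first: 011)
Double-and-add from P = (3, 5):
  bit 0 = 0: acc unchanged = O
  bit 1 = 1: acc = O + (2, 3) = (2, 3)
  bit 2 = 1: acc = (2, 3) + (0, 0) = (2, 4)

6P = (2, 4)


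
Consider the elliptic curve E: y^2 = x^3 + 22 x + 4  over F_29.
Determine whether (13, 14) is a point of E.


Check whether y^2 = x^3 + 22 x + 4 (mod 29) for (x, y) = (13, 14).
LHS: y^2 = 14^2 mod 29 = 22
RHS: x^3 + 22 x + 4 = 13^3 + 22*13 + 4 mod 29 = 22
LHS = RHS

Yes, on the curve


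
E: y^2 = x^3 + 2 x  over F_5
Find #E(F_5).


For each x in F_5, count y with y^2 = x^3 + 2 x + 0 mod 5:
  x = 0: RHS = 0, y in [0]  -> 1 point(s)
Affine points: 1. Add the point at infinity: total = 2.

#E(F_5) = 2


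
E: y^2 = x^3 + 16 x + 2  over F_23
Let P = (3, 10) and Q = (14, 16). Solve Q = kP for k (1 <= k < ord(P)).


Enumerate multiples of P until we hit Q = (14, 16):
  1P = (3, 10)
  2P = (18, 21)
  3P = (10, 14)
  4P = (0, 18)
  5P = (22, 10)
  6P = (21, 13)
  7P = (15, 11)
  8P = (9, 1)
  9P = (19, 14)
  10P = (14, 16)
Match found at i = 10.

k = 10


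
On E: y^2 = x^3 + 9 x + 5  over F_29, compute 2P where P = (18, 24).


Doubling: s = (3 x1^2 + a) / (2 y1)
s = (3*18^2 + 9) / (2*24) mod 29 = 15
x3 = s^2 - 2 x1 mod 29 = 15^2 - 2*18 = 15
y3 = s (x1 - x3) - y1 mod 29 = 15 * (18 - 15) - 24 = 21

2P = (15, 21)


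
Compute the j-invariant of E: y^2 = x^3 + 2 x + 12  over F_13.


Delta = -16(4 a^3 + 27 b^2) mod 13 = 5
-1728 * (4 a)^3 = -1728 * (4*2)^3 mod 13 = 5
j = 5 * 5^(-1) mod 13 = 1

j = 1 (mod 13)


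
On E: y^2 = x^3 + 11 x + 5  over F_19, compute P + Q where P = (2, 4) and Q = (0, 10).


P != Q, so use the chord formula.
s = (y2 - y1) / (x2 - x1) = (6) / (17) mod 19 = 16
x3 = s^2 - x1 - x2 mod 19 = 16^2 - 2 - 0 = 7
y3 = s (x1 - x3) - y1 mod 19 = 16 * (2 - 7) - 4 = 11

P + Q = (7, 11)


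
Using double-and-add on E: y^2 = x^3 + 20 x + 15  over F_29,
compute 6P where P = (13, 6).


k = 6 = 110_2 (binary, LSB first: 011)
Double-and-add from P = (13, 6):
  bit 0 = 0: acc unchanged = O
  bit 1 = 1: acc = O + (7, 11) = (7, 11)
  bit 2 = 1: acc = (7, 11) + (16, 9) = (15, 23)

6P = (15, 23)


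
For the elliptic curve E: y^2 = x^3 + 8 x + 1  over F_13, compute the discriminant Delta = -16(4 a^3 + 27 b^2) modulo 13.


4 a^3 + 27 b^2 = 4*8^3 + 27*1^2 = 2048 + 27 = 2075
Delta = -16 * (2075) = -33200
Delta mod 13 = 2

Delta = 2 (mod 13)


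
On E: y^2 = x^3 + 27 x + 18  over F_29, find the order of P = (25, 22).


Compute successive multiples of P until we hit O:
  1P = (25, 22)
  2P = (4, 25)
  3P = (16, 14)
  4P = (16, 15)
  5P = (4, 4)
  6P = (25, 7)
  7P = O

ord(P) = 7


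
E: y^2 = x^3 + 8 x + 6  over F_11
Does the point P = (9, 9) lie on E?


Check whether y^2 = x^3 + 8 x + 6 (mod 11) for (x, y) = (9, 9).
LHS: y^2 = 9^2 mod 11 = 4
RHS: x^3 + 8 x + 6 = 9^3 + 8*9 + 6 mod 11 = 4
LHS = RHS

Yes, on the curve


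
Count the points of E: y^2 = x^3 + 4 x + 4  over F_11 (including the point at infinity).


For each x in F_11, count y with y^2 = x^3 + 4 x + 4 mod 11:
  x = 0: RHS = 4, y in [2, 9]  -> 2 point(s)
  x = 1: RHS = 9, y in [3, 8]  -> 2 point(s)
  x = 2: RHS = 9, y in [3, 8]  -> 2 point(s)
  x = 7: RHS = 1, y in [1, 10]  -> 2 point(s)
  x = 8: RHS = 9, y in [3, 8]  -> 2 point(s)
Affine points: 10. Add the point at infinity: total = 11.

#E(F_11) = 11


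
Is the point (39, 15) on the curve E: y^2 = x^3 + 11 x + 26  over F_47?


Check whether y^2 = x^3 + 11 x + 26 (mod 47) for (x, y) = (39, 15).
LHS: y^2 = 15^2 mod 47 = 37
RHS: x^3 + 11 x + 26 = 39^3 + 11*39 + 26 mod 47 = 37
LHS = RHS

Yes, on the curve


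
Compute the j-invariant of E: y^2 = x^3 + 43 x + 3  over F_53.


Delta = -16(4 a^3 + 27 b^2) mod 53 = 10
-1728 * (4 a)^3 = -1728 * (4*43)^3 mod 53 = 27
j = 27 * 10^(-1) mod 53 = 8

j = 8 (mod 53)


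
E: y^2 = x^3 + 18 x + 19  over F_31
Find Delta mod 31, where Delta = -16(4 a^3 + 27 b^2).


4 a^3 + 27 b^2 = 4*18^3 + 27*19^2 = 23328 + 9747 = 33075
Delta = -16 * (33075) = -529200
Delta mod 31 = 1

Delta = 1 (mod 31)


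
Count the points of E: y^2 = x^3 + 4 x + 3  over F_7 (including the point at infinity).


For each x in F_7, count y with y^2 = x^3 + 4 x + 3 mod 7:
  x = 1: RHS = 1, y in [1, 6]  -> 2 point(s)
  x = 3: RHS = 0, y in [0]  -> 1 point(s)
  x = 5: RHS = 1, y in [1, 6]  -> 2 point(s)
Affine points: 5. Add the point at infinity: total = 6.

#E(F_7) = 6


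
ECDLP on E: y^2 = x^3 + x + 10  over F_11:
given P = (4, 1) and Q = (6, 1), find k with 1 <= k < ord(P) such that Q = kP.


Enumerate multiples of P until we hit Q = (6, 1):
  1P = (4, 1)
  2P = (1, 1)
  3P = (6, 10)
  4P = (2, 8)
  5P = (9, 0)
  6P = (2, 3)
  7P = (6, 1)
Match found at i = 7.

k = 7


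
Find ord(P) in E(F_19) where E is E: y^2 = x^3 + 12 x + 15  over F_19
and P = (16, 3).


Compute successive multiples of P until we hit O:
  1P = (16, 3)
  2P = (15, 13)
  3P = (12, 14)
  4P = (14, 1)
  5P = (9, 4)
  6P = (1, 3)
  7P = (2, 16)
  8P = (7, 9)
  ... (continuing to 17P)
  17P = O

ord(P) = 17


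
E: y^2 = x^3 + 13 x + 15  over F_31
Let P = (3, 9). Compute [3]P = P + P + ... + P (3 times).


k = 3 = 11_2 (binary, LSB first: 11)
Double-and-add from P = (3, 9):
  bit 0 = 1: acc = O + (3, 9) = (3, 9)
  bit 1 = 1: acc = (3, 9) + (2, 7) = (30, 30)

3P = (30, 30)


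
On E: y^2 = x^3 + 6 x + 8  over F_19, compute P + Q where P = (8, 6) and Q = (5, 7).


P != Q, so use the chord formula.
s = (y2 - y1) / (x2 - x1) = (1) / (16) mod 19 = 6
x3 = s^2 - x1 - x2 mod 19 = 6^2 - 8 - 5 = 4
y3 = s (x1 - x3) - y1 mod 19 = 6 * (8 - 4) - 6 = 18

P + Q = (4, 18)


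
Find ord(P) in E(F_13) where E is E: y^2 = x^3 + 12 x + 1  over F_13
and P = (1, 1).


Compute successive multiples of P until we hit O:
  1P = (1, 1)
  2P = (12, 1)
  3P = (0, 12)
  4P = (3, 8)
  5P = (5, 11)
  6P = (10, 9)
  7P = (6, 9)
  8P = (7, 5)
  ... (continuing to 19P)
  19P = O

ord(P) = 19


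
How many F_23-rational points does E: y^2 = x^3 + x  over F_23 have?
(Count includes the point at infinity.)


For each x in F_23, count y with y^2 = x^3 + 1 x + 0 mod 23:
  x = 0: RHS = 0, y in [0]  -> 1 point(s)
  x = 1: RHS = 2, y in [5, 18]  -> 2 point(s)
  x = 9: RHS = 2, y in [5, 18]  -> 2 point(s)
  x = 11: RHS = 8, y in [10, 13]  -> 2 point(s)
  x = 13: RHS = 2, y in [5, 18]  -> 2 point(s)
  x = 15: RHS = 9, y in [3, 20]  -> 2 point(s)
  x = 16: RHS = 18, y in [8, 15]  -> 2 point(s)
  x = 17: RHS = 8, y in [10, 13]  -> 2 point(s)
  x = 18: RHS = 8, y in [10, 13]  -> 2 point(s)
  x = 19: RHS = 1, y in [1, 22]  -> 2 point(s)
  x = 20: RHS = 16, y in [4, 19]  -> 2 point(s)
  x = 21: RHS = 13, y in [6, 17]  -> 2 point(s)
Affine points: 23. Add the point at infinity: total = 24.

#E(F_23) = 24


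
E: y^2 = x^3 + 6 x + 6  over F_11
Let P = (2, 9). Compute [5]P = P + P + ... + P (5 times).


k = 5 = 101_2 (binary, LSB first: 101)
Double-and-add from P = (2, 9):
  bit 0 = 1: acc = O + (2, 9) = (2, 9)
  bit 1 = 0: acc unchanged = (2, 9)
  bit 2 = 1: acc = (2, 9) + (6, 4) = (8, 4)

5P = (8, 4)


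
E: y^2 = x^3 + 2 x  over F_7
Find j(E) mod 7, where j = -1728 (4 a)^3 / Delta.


Delta = -16(4 a^3 + 27 b^2) mod 7 = 6
-1728 * (4 a)^3 = -1728 * (4*2)^3 mod 7 = 1
j = 1 * 6^(-1) mod 7 = 6

j = 6 (mod 7)


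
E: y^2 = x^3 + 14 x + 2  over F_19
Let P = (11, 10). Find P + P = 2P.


Doubling: s = (3 x1^2 + a) / (2 y1)
s = (3*11^2 + 14) / (2*10) mod 19 = 16
x3 = s^2 - 2 x1 mod 19 = 16^2 - 2*11 = 6
y3 = s (x1 - x3) - y1 mod 19 = 16 * (11 - 6) - 10 = 13

2P = (6, 13)


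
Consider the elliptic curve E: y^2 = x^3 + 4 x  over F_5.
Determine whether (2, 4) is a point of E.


Check whether y^2 = x^3 + 4 x + 0 (mod 5) for (x, y) = (2, 4).
LHS: y^2 = 4^2 mod 5 = 1
RHS: x^3 + 4 x + 0 = 2^3 + 4*2 + 0 mod 5 = 1
LHS = RHS

Yes, on the curve


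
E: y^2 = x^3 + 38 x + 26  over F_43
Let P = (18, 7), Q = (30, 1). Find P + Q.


P != Q, so use the chord formula.
s = (y2 - y1) / (x2 - x1) = (37) / (12) mod 43 = 21
x3 = s^2 - x1 - x2 mod 43 = 21^2 - 18 - 30 = 6
y3 = s (x1 - x3) - y1 mod 43 = 21 * (18 - 6) - 7 = 30

P + Q = (6, 30)


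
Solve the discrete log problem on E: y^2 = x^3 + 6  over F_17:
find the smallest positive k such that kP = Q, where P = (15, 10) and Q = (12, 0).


Enumerate multiples of P until we hit Q = (12, 0):
  1P = (15, 10)
  2P = (3, 4)
  3P = (12, 0)
Match found at i = 3.

k = 3


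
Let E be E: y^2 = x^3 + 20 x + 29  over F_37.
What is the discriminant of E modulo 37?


4 a^3 + 27 b^2 = 4*20^3 + 27*29^2 = 32000 + 22707 = 54707
Delta = -16 * (54707) = -875312
Delta mod 37 = 34

Delta = 34 (mod 37)


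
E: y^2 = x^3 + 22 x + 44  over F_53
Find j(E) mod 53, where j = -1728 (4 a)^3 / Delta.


Delta = -16(4 a^3 + 27 b^2) mod 53 = 43
-1728 * (4 a)^3 = -1728 * (4*22)^3 mod 53 = 11
j = 11 * 43^(-1) mod 53 = 36

j = 36 (mod 53)


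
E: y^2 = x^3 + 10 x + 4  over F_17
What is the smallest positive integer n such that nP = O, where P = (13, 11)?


Compute successive multiples of P until we hit O:
  1P = (13, 11)
  2P = (12, 4)
  3P = (7, 14)
  4P = (10, 13)
  5P = (2, 10)
  6P = (11, 0)
  7P = (2, 7)
  8P = (10, 4)
  ... (continuing to 12P)
  12P = O

ord(P) = 12


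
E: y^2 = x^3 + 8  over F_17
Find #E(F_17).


For each x in F_17, count y with y^2 = x^3 + 0 x + 8 mod 17:
  x = 0: RHS = 8, y in [5, 12]  -> 2 point(s)
  x = 1: RHS = 9, y in [3, 14]  -> 2 point(s)
  x = 2: RHS = 16, y in [4, 13]  -> 2 point(s)
  x = 3: RHS = 1, y in [1, 16]  -> 2 point(s)
  x = 4: RHS = 4, y in [2, 15]  -> 2 point(s)
  x = 11: RHS = 13, y in [8, 9]  -> 2 point(s)
  x = 12: RHS = 2, y in [6, 11]  -> 2 point(s)
  x = 14: RHS = 15, y in [7, 10]  -> 2 point(s)
  x = 15: RHS = 0, y in [0]  -> 1 point(s)
Affine points: 17. Add the point at infinity: total = 18.

#E(F_17) = 18


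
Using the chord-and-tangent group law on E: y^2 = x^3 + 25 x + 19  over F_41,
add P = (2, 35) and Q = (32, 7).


P != Q, so use the chord formula.
s = (y2 - y1) / (x2 - x1) = (13) / (30) mod 41 = 10
x3 = s^2 - x1 - x2 mod 41 = 10^2 - 2 - 32 = 25
y3 = s (x1 - x3) - y1 mod 41 = 10 * (2 - 25) - 35 = 22

P + Q = (25, 22)


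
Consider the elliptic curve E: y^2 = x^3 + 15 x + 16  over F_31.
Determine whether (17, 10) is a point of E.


Check whether y^2 = x^3 + 15 x + 16 (mod 31) for (x, y) = (17, 10).
LHS: y^2 = 10^2 mod 31 = 7
RHS: x^3 + 15 x + 16 = 17^3 + 15*17 + 16 mod 31 = 7
LHS = RHS

Yes, on the curve


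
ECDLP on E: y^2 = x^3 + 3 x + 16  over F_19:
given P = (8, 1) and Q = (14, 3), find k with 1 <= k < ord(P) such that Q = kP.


Enumerate multiples of P until we hit Q = (14, 3):
  1P = (8, 1)
  2P = (14, 3)
Match found at i = 2.

k = 2


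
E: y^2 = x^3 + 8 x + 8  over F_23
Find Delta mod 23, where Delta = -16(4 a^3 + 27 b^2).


4 a^3 + 27 b^2 = 4*8^3 + 27*8^2 = 2048 + 1728 = 3776
Delta = -16 * (3776) = -60416
Delta mod 23 = 5

Delta = 5 (mod 23)


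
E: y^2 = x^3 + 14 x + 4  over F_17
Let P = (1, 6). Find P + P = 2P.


Doubling: s = (3 x1^2 + a) / (2 y1)
s = (3*1^2 + 14) / (2*6) mod 17 = 0
x3 = s^2 - 2 x1 mod 17 = 0^2 - 2*1 = 15
y3 = s (x1 - x3) - y1 mod 17 = 0 * (1 - 15) - 6 = 11

2P = (15, 11)


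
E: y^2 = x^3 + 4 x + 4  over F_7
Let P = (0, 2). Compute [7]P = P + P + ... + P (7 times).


k = 7 = 111_2 (binary, LSB first: 111)
Double-and-add from P = (0, 2):
  bit 0 = 1: acc = O + (0, 2) = (0, 2)
  bit 1 = 1: acc = (0, 2) + (1, 4) = (3, 6)
  bit 2 = 1: acc = (3, 6) + (5, 3) = (3, 1)

7P = (3, 1)


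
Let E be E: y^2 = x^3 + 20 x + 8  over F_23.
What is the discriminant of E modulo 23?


4 a^3 + 27 b^2 = 4*20^3 + 27*8^2 = 32000 + 1728 = 33728
Delta = -16 * (33728) = -539648
Delta mod 23 = 1

Delta = 1 (mod 23)


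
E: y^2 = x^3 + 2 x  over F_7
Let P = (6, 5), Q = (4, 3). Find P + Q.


P != Q, so use the chord formula.
s = (y2 - y1) / (x2 - x1) = (5) / (5) mod 7 = 1
x3 = s^2 - x1 - x2 mod 7 = 1^2 - 6 - 4 = 5
y3 = s (x1 - x3) - y1 mod 7 = 1 * (6 - 5) - 5 = 3

P + Q = (5, 3)


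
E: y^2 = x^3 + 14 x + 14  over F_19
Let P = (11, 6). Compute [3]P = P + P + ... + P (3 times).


k = 3 = 11_2 (binary, LSB first: 11)
Double-and-add from P = (11, 6):
  bit 0 = 1: acc = O + (11, 6) = (11, 6)
  bit 1 = 1: acc = (11, 6) + (3, 11) = (14, 3)

3P = (14, 3)


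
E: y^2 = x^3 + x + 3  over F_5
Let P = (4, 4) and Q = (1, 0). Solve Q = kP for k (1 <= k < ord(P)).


Enumerate multiples of P until we hit Q = (1, 0):
  1P = (4, 4)
  2P = (1, 0)
Match found at i = 2.

k = 2


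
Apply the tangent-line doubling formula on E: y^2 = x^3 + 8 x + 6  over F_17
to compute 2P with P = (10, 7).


Doubling: s = (3 x1^2 + a) / (2 y1)
s = (3*10^2 + 8) / (2*7) mod 17 = 5
x3 = s^2 - 2 x1 mod 17 = 5^2 - 2*10 = 5
y3 = s (x1 - x3) - y1 mod 17 = 5 * (10 - 5) - 7 = 1

2P = (5, 1)


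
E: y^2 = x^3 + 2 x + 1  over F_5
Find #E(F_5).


For each x in F_5, count y with y^2 = x^3 + 2 x + 1 mod 5:
  x = 0: RHS = 1, y in [1, 4]  -> 2 point(s)
  x = 1: RHS = 4, y in [2, 3]  -> 2 point(s)
  x = 3: RHS = 4, y in [2, 3]  -> 2 point(s)
Affine points: 6. Add the point at infinity: total = 7.

#E(F_5) = 7


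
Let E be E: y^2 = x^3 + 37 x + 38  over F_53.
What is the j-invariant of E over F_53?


Delta = -16(4 a^3 + 27 b^2) mod 53 = 8
-1728 * (4 a)^3 = -1728 * (4*37)^3 mod 53 = 33
j = 33 * 8^(-1) mod 53 = 24

j = 24 (mod 53)


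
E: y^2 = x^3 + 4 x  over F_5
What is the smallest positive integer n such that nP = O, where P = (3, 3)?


Compute successive multiples of P until we hit O:
  1P = (3, 3)
  2P = (0, 0)
  3P = (3, 2)
  4P = O

ord(P) = 4


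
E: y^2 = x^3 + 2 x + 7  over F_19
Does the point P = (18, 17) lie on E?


Check whether y^2 = x^3 + 2 x + 7 (mod 19) for (x, y) = (18, 17).
LHS: y^2 = 17^2 mod 19 = 4
RHS: x^3 + 2 x + 7 = 18^3 + 2*18 + 7 mod 19 = 4
LHS = RHS

Yes, on the curve


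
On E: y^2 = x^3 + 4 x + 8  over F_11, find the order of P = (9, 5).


Compute successive multiples of P until we hit O:
  1P = (9, 5)
  2P = (7, 7)
  3P = (7, 4)
  4P = (9, 6)
  5P = O

ord(P) = 5


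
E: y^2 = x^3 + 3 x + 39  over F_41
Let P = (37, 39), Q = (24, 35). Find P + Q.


P != Q, so use the chord formula.
s = (y2 - y1) / (x2 - x1) = (37) / (28) mod 41 = 35
x3 = s^2 - x1 - x2 mod 41 = 35^2 - 37 - 24 = 16
y3 = s (x1 - x3) - y1 mod 41 = 35 * (37 - 16) - 39 = 40

P + Q = (16, 40)


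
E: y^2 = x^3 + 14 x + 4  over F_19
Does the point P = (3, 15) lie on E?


Check whether y^2 = x^3 + 14 x + 4 (mod 19) for (x, y) = (3, 15).
LHS: y^2 = 15^2 mod 19 = 16
RHS: x^3 + 14 x + 4 = 3^3 + 14*3 + 4 mod 19 = 16
LHS = RHS

Yes, on the curve


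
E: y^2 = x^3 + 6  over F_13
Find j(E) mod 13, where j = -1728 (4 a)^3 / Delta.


Delta = -16(4 a^3 + 27 b^2) mod 13 = 9
-1728 * (4 a)^3 = -1728 * (4*0)^3 mod 13 = 0
j = 0 * 9^(-1) mod 13 = 0

j = 0 (mod 13)


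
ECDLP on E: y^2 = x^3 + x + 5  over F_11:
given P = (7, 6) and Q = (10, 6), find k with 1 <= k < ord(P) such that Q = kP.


Enumerate multiples of P until we hit Q = (10, 6):
  1P = (7, 6)
  2P = (0, 7)
  3P = (2, 9)
  4P = (5, 6)
  5P = (10, 5)
  6P = (10, 6)
Match found at i = 6.

k = 6


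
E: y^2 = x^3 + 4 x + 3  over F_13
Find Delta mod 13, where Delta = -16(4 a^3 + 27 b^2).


4 a^3 + 27 b^2 = 4*4^3 + 27*3^2 = 256 + 243 = 499
Delta = -16 * (499) = -7984
Delta mod 13 = 11

Delta = 11 (mod 13)


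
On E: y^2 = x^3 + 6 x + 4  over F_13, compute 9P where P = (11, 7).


k = 9 = 1001_2 (binary, LSB first: 1001)
Double-and-add from P = (11, 7):
  bit 0 = 1: acc = O + (11, 7) = (11, 7)
  bit 1 = 0: acc unchanged = (11, 7)
  bit 2 = 0: acc unchanged = (11, 7)
  bit 3 = 1: acc = (11, 7) + (6, 3) = (6, 10)

9P = (6, 10)


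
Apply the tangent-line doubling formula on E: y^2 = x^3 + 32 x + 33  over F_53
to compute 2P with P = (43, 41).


Doubling: s = (3 x1^2 + a) / (2 y1)
s = (3*43^2 + 32) / (2*41) mod 53 = 48
x3 = s^2 - 2 x1 mod 53 = 48^2 - 2*43 = 45
y3 = s (x1 - x3) - y1 mod 53 = 48 * (43 - 45) - 41 = 22

2P = (45, 22)


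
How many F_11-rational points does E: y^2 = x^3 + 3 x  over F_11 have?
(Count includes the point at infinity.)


For each x in F_11, count y with y^2 = x^3 + 3 x + 0 mod 11:
  x = 0: RHS = 0, y in [0]  -> 1 point(s)
  x = 1: RHS = 4, y in [2, 9]  -> 2 point(s)
  x = 2: RHS = 3, y in [5, 6]  -> 2 point(s)
  x = 3: RHS = 3, y in [5, 6]  -> 2 point(s)
  x = 6: RHS = 3, y in [5, 6]  -> 2 point(s)
  x = 7: RHS = 1, y in [1, 10]  -> 2 point(s)
Affine points: 11. Add the point at infinity: total = 12.

#E(F_11) = 12


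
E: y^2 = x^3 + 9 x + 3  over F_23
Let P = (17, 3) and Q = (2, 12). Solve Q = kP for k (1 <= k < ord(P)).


Enumerate multiples of P until we hit Q = (2, 12):
  1P = (17, 3)
  2P = (7, 8)
  3P = (5, 14)
  4P = (2, 12)
Match found at i = 4.

k = 4


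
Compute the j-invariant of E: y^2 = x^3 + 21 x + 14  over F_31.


Delta = -16(4 a^3 + 27 b^2) mod 31 = 5
-1728 * (4 a)^3 = -1728 * (4*21)^3 mod 31 = 27
j = 27 * 5^(-1) mod 31 = 24

j = 24 (mod 31)


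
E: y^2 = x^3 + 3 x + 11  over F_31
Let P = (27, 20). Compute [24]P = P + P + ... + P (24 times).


k = 24 = 11000_2 (binary, LSB first: 00011)
Double-and-add from P = (27, 20):
  bit 0 = 0: acc unchanged = O
  bit 1 = 0: acc unchanged = O
  bit 2 = 0: acc unchanged = O
  bit 3 = 1: acc = O + (10, 24) = (10, 24)
  bit 4 = 1: acc = (10, 24) + (19, 18) = (30, 10)

24P = (30, 10)


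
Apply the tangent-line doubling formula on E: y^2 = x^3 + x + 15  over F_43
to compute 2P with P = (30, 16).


Doubling: s = (3 x1^2 + a) / (2 y1)
s = (3*30^2 + 1) / (2*16) mod 43 = 32
x3 = s^2 - 2 x1 mod 43 = 32^2 - 2*30 = 18
y3 = s (x1 - x3) - y1 mod 43 = 32 * (30 - 18) - 16 = 24

2P = (18, 24)


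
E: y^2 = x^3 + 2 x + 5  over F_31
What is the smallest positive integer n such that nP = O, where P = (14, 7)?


Compute successive multiples of P until we hit O:
  1P = (14, 7)
  2P = (0, 25)
  3P = (6, 27)
  4P = (25, 5)
  5P = (1, 16)
  6P = (24, 19)
  7P = (18, 13)
  8P = (9, 16)
  ... (continuing to 42P)
  42P = O

ord(P) = 42


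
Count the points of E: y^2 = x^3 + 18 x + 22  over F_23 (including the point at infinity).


For each x in F_23, count y with y^2 = x^3 + 18 x + 22 mod 23:
  x = 1: RHS = 18, y in [8, 15]  -> 2 point(s)
  x = 6: RHS = 1, y in [1, 22]  -> 2 point(s)
  x = 7: RHS = 8, y in [10, 13]  -> 2 point(s)
  x = 9: RHS = 16, y in [4, 19]  -> 2 point(s)
  x = 10: RHS = 6, y in [11, 12]  -> 2 point(s)
  x = 16: RHS = 13, y in [6, 17]  -> 2 point(s)
  x = 19: RHS = 1, y in [1, 22]  -> 2 point(s)
  x = 21: RHS = 1, y in [1, 22]  -> 2 point(s)
  x = 22: RHS = 3, y in [7, 16]  -> 2 point(s)
Affine points: 18. Add the point at infinity: total = 19.

#E(F_23) = 19


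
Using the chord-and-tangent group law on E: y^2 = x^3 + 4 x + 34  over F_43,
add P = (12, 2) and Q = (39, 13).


P != Q, so use the chord formula.
s = (y2 - y1) / (x2 - x1) = (11) / (27) mod 43 = 2
x3 = s^2 - x1 - x2 mod 43 = 2^2 - 12 - 39 = 39
y3 = s (x1 - x3) - y1 mod 43 = 2 * (12 - 39) - 2 = 30

P + Q = (39, 30)


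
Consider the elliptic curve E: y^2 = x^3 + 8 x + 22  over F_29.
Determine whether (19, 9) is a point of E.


Check whether y^2 = x^3 + 8 x + 22 (mod 29) for (x, y) = (19, 9).
LHS: y^2 = 9^2 mod 29 = 23
RHS: x^3 + 8 x + 22 = 19^3 + 8*19 + 22 mod 29 = 15
LHS != RHS

No, not on the curve


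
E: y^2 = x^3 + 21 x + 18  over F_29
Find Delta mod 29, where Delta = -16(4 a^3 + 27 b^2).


4 a^3 + 27 b^2 = 4*21^3 + 27*18^2 = 37044 + 8748 = 45792
Delta = -16 * (45792) = -732672
Delta mod 29 = 13

Delta = 13 (mod 29)


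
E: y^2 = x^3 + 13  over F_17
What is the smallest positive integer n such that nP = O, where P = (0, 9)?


Compute successive multiples of P until we hit O:
  1P = (0, 9)
  2P = (0, 8)
  3P = O

ord(P) = 3


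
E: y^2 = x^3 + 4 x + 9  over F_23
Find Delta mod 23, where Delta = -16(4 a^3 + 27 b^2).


4 a^3 + 27 b^2 = 4*4^3 + 27*9^2 = 256 + 2187 = 2443
Delta = -16 * (2443) = -39088
Delta mod 23 = 12

Delta = 12 (mod 23)


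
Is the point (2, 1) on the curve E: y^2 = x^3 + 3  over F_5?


Check whether y^2 = x^3 + 0 x + 3 (mod 5) for (x, y) = (2, 1).
LHS: y^2 = 1^2 mod 5 = 1
RHS: x^3 + 0 x + 3 = 2^3 + 0*2 + 3 mod 5 = 1
LHS = RHS

Yes, on the curve


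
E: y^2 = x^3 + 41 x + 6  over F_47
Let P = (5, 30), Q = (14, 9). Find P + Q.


P != Q, so use the chord formula.
s = (y2 - y1) / (x2 - x1) = (26) / (9) mod 47 = 29
x3 = s^2 - x1 - x2 mod 47 = 29^2 - 5 - 14 = 23
y3 = s (x1 - x3) - y1 mod 47 = 29 * (5 - 23) - 30 = 12

P + Q = (23, 12)


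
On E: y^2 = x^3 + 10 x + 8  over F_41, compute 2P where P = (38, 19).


Doubling: s = (3 x1^2 + a) / (2 y1)
s = (3*38^2 + 10) / (2*19) mod 41 = 15
x3 = s^2 - 2 x1 mod 41 = 15^2 - 2*38 = 26
y3 = s (x1 - x3) - y1 mod 41 = 15 * (38 - 26) - 19 = 38

2P = (26, 38)


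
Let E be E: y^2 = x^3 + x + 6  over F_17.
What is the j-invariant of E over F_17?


Delta = -16(4 a^3 + 27 b^2) mod 17 = 7
-1728 * (4 a)^3 = -1728 * (4*1)^3 mod 17 = 10
j = 10 * 7^(-1) mod 17 = 16

j = 16 (mod 17)


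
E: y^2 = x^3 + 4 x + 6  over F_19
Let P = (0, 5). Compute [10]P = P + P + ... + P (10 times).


k = 10 = 1010_2 (binary, LSB first: 0101)
Double-and-add from P = (0, 5):
  bit 0 = 0: acc unchanged = O
  bit 1 = 1: acc = O + (7, 15) = (7, 15)
  bit 2 = 0: acc unchanged = (7, 15)
  bit 3 = 1: acc = (7, 15) + (17, 16) = (18, 1)

10P = (18, 1)


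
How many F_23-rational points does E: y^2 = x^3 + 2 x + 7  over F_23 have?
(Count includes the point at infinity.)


For each x in F_23, count y with y^2 = x^3 + 2 x + 7 mod 23:
  x = 5: RHS = 4, y in [2, 21]  -> 2 point(s)
  x = 8: RHS = 6, y in [11, 12]  -> 2 point(s)
  x = 9: RHS = 18, y in [8, 15]  -> 2 point(s)
  x = 11: RHS = 3, y in [7, 16]  -> 2 point(s)
  x = 15: RHS = 8, y in [10, 13]  -> 2 point(s)
  x = 16: RHS = 18, y in [8, 15]  -> 2 point(s)
  x = 17: RHS = 9, y in [3, 20]  -> 2 point(s)
  x = 19: RHS = 4, y in [2, 21]  -> 2 point(s)
  x = 21: RHS = 18, y in [8, 15]  -> 2 point(s)
  x = 22: RHS = 4, y in [2, 21]  -> 2 point(s)
Affine points: 20. Add the point at infinity: total = 21.

#E(F_23) = 21


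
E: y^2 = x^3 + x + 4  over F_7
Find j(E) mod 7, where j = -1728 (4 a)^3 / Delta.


Delta = -16(4 a^3 + 27 b^2) mod 7 = 3
-1728 * (4 a)^3 = -1728 * (4*1)^3 mod 7 = 1
j = 1 * 3^(-1) mod 7 = 5

j = 5 (mod 7)


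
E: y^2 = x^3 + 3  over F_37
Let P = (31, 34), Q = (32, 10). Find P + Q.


P != Q, so use the chord formula.
s = (y2 - y1) / (x2 - x1) = (13) / (1) mod 37 = 13
x3 = s^2 - x1 - x2 mod 37 = 13^2 - 31 - 32 = 32
y3 = s (x1 - x3) - y1 mod 37 = 13 * (31 - 32) - 34 = 27

P + Q = (32, 27)


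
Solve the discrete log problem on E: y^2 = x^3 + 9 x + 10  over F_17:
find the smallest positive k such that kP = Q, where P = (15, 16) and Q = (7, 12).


Enumerate multiples of P until we hit Q = (7, 12):
  1P = (15, 16)
  2P = (8, 4)
  3P = (7, 5)
  4P = (3, 9)
  5P = (3, 8)
  6P = (7, 12)
Match found at i = 6.

k = 6


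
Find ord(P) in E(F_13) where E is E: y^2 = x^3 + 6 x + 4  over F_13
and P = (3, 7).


Compute successive multiples of P until we hit O:
  1P = (3, 7)
  2P = (4, 12)
  3P = (5, 9)
  4P = (6, 3)
  5P = (0, 2)
  6P = (7, 8)
  7P = (12, 7)
  8P = (11, 6)
  ... (continuing to 17P)
  17P = O

ord(P) = 17


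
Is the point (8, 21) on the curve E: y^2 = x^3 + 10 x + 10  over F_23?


Check whether y^2 = x^3 + 10 x + 10 (mod 23) for (x, y) = (8, 21).
LHS: y^2 = 21^2 mod 23 = 4
RHS: x^3 + 10 x + 10 = 8^3 + 10*8 + 10 mod 23 = 4
LHS = RHS

Yes, on the curve


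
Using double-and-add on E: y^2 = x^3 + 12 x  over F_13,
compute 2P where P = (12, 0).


k = 2 = 10_2 (binary, LSB first: 01)
Double-and-add from P = (12, 0):
  bit 0 = 0: acc unchanged = O
  bit 1 = 1: acc = O + O = O

2P = O
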